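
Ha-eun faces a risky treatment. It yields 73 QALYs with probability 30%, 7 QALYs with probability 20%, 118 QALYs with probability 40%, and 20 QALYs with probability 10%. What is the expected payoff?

EV = 0.3 × 73 + 0.2 × 7 + 0.4 × 118 + 0.1 × 20 = 21.9 + 1.4 + 47.2 + 2 = 72.5

72.5 QALYs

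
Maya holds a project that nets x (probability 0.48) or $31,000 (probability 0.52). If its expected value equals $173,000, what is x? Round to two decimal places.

x = $326,833.33

0.48·x + 0.52·31000 = 173000
0.48·x = 173000 − 16120 = 156880
x = 156880 / 0.48 = 326833.3333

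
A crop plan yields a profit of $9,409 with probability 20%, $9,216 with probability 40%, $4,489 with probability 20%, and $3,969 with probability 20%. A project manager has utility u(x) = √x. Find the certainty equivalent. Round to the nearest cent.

$7,022.44

E[u] = 0.2·√9409 + 0.4·√9216 + 0.2·√4489 + 0.2·√3969 = 0.2·97 + 0.4·96 + 0.2·67 + 0.2·63 = 83.8
CE = (83.8)² = 7022.44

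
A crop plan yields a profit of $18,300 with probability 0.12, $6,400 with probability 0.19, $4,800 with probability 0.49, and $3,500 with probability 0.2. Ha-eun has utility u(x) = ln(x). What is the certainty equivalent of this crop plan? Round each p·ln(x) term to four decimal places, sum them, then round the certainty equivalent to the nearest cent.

E[u] = 0.12·ln(18300) + 0.19·ln(6400) + 0.49·ln(4800) + 0.2·ln(3500) = 1.1778 + 1.6652 + 4.1534 + 1.6321 = 8.6285
CE = e^8.6285 ≈ 5588.69

$5,588.69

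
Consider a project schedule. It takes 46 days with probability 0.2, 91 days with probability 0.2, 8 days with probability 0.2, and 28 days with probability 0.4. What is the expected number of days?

EV = 0.2 × 46 + 0.2 × 91 + 0.2 × 8 + 0.4 × 28 = 9.2 + 18.2 + 1.6 + 11.2 = 40.2

40.2 days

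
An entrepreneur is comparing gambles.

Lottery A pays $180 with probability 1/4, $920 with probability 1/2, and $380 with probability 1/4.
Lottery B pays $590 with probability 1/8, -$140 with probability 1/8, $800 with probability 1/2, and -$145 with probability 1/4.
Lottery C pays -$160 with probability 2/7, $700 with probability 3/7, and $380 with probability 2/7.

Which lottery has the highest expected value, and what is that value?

Lottery A = 1/4 × 180 + 1/2 × 920 + 1/4 × 380 = 45 + 460 + 95 = 600
Lottery B = 1/8 × 590 + 1/8 × (-140) + 1/2 × 800 + 1/4 × (-145) = 73.75 − 17.5 + 400 − 36.25 = 420
Lottery C = 2/7 × (-160) + 3/7 × 700 + 2/7 × 380 = -45.7143 + 300 + 108.5714 = 362.8571

Lottery A ($600)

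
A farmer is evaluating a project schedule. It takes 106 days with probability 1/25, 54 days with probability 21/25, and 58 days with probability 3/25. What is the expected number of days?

56.56 days

EV = 1/25 × 106 + 21/25 × 54 + 3/25 × 58 = 4.24 + 45.36 + 6.96 = 56.56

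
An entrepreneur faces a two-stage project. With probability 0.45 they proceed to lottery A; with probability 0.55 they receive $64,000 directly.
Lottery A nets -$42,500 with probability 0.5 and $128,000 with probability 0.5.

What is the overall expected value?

EV(A) = 0.5 × (-42500) + 0.5 × 128000 = -21250 + 64000 = 42750
Branch B: 64000 (certain)
Overall = 0.45 × 42750 + 0.55 × 64000 = 19237.5 + 35200 = 54437.5

$54,437.50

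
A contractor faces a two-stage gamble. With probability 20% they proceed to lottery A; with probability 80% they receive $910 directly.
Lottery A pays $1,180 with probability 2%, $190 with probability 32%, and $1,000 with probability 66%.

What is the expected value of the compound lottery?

EV(A) = 0.02 × 1180 + 0.32 × 190 + 0.66 × 1000 = 23.6 + 60.8 + 660 = 744.4
Branch B: 910 (certain)
Overall = 0.2 × 744.4 + 0.8 × 910 = 148.88 + 728 = 876.88

$876.88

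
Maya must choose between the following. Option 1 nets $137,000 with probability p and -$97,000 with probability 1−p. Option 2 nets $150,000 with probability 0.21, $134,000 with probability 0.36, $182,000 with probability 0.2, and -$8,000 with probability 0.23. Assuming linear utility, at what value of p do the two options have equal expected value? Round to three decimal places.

p = 0.903

EV(Option 2) = 0.21 × 150000 + 0.36 × 134000 + 0.2 × 182000 + 0.23 × (-8000) = 31500 + 48240 + 36400 − 1840 = 114300
p·137000 + (1−p)·(-97000) = 114300
234000p − 97000 = 114300
p = (114300 + 97000) / 234000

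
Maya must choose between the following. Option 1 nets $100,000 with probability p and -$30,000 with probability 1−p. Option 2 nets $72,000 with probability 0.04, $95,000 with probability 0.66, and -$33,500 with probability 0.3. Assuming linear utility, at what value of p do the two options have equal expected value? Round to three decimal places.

EV(Option 2) = 0.04 × 72000 + 0.66 × 95000 + 0.3 × (-33500) = 2880 + 62700 − 10050 = 55530
p·100000 + (1−p)·(-30000) = 55530
130000p − 30000 = 55530
p = (55530 + 30000) / 130000

p = 0.658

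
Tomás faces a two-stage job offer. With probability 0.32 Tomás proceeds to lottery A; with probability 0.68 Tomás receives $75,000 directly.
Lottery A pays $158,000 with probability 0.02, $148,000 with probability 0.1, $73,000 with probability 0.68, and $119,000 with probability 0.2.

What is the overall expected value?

$80,248

EV(A) = 0.02 × 158000 + 0.1 × 148000 + 0.68 × 73000 + 0.2 × 119000 = 3160 + 14800 + 49640 + 23800 = 91400
Branch B: 75000 (certain)
Overall = 0.32 × 91400 + 0.68 × 75000 = 29248 + 51000 = 80248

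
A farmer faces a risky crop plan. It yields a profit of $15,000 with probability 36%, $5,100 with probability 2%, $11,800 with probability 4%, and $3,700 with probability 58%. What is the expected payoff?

$8,120

EV = 0.36 × 15000 + 0.02 × 5100 + 0.04 × 11800 + 0.58 × 3700 = 5400 + 102 + 472 + 2146 = 8120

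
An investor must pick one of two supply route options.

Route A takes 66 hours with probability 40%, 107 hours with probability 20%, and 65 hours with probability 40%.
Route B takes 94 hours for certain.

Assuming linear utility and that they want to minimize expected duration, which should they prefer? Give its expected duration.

Route A = 0.4 × 66 + 0.2 × 107 + 0.4 × 65 = 26.4 + 21.4 + 26 = 73.8
Route B: 94 (certain)

Route A (73.8 hours)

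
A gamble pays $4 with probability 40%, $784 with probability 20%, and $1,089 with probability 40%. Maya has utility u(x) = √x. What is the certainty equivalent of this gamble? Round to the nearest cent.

E[u] = 0.4·√4 + 0.2·√784 + 0.4·√1089 = 0.4·2 + 0.2·28 + 0.4·33 = 19.6
CE = (19.6)² = 384.16

$384.16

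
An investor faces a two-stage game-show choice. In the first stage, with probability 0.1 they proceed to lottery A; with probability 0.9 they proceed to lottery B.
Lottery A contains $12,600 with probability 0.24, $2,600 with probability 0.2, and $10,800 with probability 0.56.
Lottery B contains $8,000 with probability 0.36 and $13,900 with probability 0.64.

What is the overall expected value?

$11,557.60

EV(A) = 0.24 × 12600 + 0.2 × 2600 + 0.56 × 10800 = 3024 + 520 + 6048 = 9592
EV(B) = 0.36 × 8000 + 0.64 × 13900 = 2880 + 8896 = 11776
Overall = 0.1 × 9592 + 0.9 × 11776 = 959.2 + 10598.4 = 11557.6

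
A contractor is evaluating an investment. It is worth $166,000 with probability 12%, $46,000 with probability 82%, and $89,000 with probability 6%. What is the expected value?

EV = 0.12 × 166000 + 0.82 × 46000 + 0.06 × 89000 = 19920 + 37720 + 5340 = 62980

$62,980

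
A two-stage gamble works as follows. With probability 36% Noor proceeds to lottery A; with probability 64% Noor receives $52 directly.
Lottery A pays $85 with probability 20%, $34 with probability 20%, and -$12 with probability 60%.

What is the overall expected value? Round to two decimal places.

EV(A) = 0.2 × 85 + 0.2 × 34 + 0.6 × (-12) = 17 + 6.8 − 7.2 = 16.6
Branch B: 52 (certain)
Overall = 0.36 × 16.6 + 0.64 × 52 = 5.976 + 33.28 = 39.256

$39.26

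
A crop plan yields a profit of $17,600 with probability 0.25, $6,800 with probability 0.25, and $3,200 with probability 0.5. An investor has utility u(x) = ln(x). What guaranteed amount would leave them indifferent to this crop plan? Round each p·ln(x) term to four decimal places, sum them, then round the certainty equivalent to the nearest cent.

$5,917.09

E[u] = 0.25·ln(17600) + 0.25·ln(6800) + 0.5·ln(3200) = 2.4439 + 2.2062 + 4.0355 = 8.6856
CE = e^8.6856 ≈ 5917.09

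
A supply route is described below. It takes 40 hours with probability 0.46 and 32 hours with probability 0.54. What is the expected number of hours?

EV = 0.46 × 40 + 0.54 × 32 = 18.4 + 17.28 = 35.68

35.68 hours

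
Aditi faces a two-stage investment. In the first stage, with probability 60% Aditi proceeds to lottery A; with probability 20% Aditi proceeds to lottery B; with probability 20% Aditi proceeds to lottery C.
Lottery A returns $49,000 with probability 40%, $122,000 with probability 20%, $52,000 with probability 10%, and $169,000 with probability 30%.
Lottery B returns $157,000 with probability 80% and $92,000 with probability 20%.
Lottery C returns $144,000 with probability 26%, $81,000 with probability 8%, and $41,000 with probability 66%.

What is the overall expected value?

$102,936

EV(A) = 0.4 × 49000 + 0.2 × 122000 + 0.1 × 52000 + 0.3 × 169000 = 19600 + 24400 + 5200 + 50700 = 99900
EV(B) = 0.8 × 157000 + 0.2 × 92000 = 125600 + 18400 = 144000
EV(C) = 0.26 × 144000 + 0.08 × 81000 + 0.66 × 41000 = 37440 + 6480 + 27060 = 70980
Overall = 0.6 × 99900 + 0.2 × 144000 + 0.2 × 70980 = 59940 + 28800 + 14196 = 102936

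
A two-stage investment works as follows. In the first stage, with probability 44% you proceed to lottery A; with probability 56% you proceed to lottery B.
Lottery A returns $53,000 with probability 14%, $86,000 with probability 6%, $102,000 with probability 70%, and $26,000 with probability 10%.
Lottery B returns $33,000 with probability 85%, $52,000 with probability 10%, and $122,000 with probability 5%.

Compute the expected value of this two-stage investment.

$60,131.20

EV(A) = 0.14 × 53000 + 0.06 × 86000 + 0.7 × 102000 + 0.1 × 26000 = 7420 + 5160 + 71400 + 2600 = 86580
EV(B) = 0.85 × 33000 + 0.1 × 52000 + 0.05 × 122000 = 28050 + 5200 + 6100 = 39350
Overall = 0.44 × 86580 + 0.56 × 39350 = 38095.2 + 22036 = 60131.2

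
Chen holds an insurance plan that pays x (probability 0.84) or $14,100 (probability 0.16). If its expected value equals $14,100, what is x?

x = $14,100

0.84·x + 0.16·14100 = 14100
0.84·x = 14100 − 2256 = 11844
x = 11844 / 0.84 = 14100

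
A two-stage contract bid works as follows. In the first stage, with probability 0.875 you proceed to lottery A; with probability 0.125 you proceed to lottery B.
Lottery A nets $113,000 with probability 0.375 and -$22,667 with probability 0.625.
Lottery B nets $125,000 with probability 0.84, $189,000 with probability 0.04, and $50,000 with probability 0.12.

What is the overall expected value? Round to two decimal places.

EV(A) = 0.375 × 113000 + 0.625 × (-22667) = 42375 − 14166.875 = 28208.125
EV(B) = 0.84 × 125000 + 0.04 × 189000 + 0.12 × 50000 = 105000 + 7560 + 6000 = 118560
Overall = 0.875 × 28208.125 + 0.125 × 118560 = 24682.109375 + 14820 = 39502.109375

$39,502.11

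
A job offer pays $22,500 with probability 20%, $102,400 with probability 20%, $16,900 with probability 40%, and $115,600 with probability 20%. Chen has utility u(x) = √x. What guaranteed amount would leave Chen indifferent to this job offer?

E[u] = 0.2·√22500 + 0.2·√102400 + 0.4·√16900 + 0.2·√115600 = 0.2·150 + 0.2·320 + 0.4·130 + 0.2·340 = 214
CE = (214)² = 45796

$45,796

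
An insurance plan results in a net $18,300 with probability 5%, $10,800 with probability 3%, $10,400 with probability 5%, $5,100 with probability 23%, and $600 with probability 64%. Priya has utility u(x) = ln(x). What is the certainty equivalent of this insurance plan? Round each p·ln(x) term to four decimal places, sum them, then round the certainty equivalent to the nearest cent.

E[u] = 0.05·ln(18300) + 0.03·ln(10800) + 0.05·ln(10400) + 0.23·ln(5100) + 0.64·ln(600) = 0.4907 + 0.2786 + 0.4625 + 1.9635 + 4.0940 = 7.2893
CE = e^7.2893 ≈ 1464.55

$1,464.55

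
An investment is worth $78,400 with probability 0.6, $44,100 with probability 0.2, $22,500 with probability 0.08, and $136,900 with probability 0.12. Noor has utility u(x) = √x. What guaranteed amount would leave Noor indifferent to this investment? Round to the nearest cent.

$70,968.96

E[u] = 0.6·√78400 + 0.2·√44100 + 0.08·√22500 + 0.12·√136900 = 0.6·280 + 0.2·210 + 0.08·150 + 0.12·370 = 266.4
CE = (266.4)² = 70968.96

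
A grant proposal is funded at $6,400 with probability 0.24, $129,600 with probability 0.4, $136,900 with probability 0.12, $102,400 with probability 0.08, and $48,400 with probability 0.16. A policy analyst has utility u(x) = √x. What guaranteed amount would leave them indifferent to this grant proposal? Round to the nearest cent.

$72,038.56

E[u] = 0.24·√6400 + 0.4·√129600 + 0.12·√136900 + 0.08·√102400 + 0.16·√48400 = 0.24·80 + 0.4·360 + 0.12·370 + 0.08·320 + 0.16·220 = 268.4
CE = (268.4)² = 72038.56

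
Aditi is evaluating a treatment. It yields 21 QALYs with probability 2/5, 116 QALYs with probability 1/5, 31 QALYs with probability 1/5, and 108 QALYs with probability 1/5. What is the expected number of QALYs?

EV = 2/5 × 21 + 1/5 × 116 + 1/5 × 31 + 1/5 × 108 = 8.4 + 23.2 + 6.2 + 21.6 = 59.4

59.4 QALYs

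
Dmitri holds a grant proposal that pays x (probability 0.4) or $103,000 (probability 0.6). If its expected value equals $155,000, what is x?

0.4·x + 0.6·103000 = 155000
0.4·x = 155000 − 61800 = 93200
x = 93200 / 0.4 = 233000

x = $233,000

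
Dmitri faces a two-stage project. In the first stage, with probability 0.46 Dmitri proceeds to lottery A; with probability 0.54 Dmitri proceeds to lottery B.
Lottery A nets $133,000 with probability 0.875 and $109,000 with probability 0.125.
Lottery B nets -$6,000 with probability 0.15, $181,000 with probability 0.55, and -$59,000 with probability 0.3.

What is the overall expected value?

$103,513

EV(A) = 0.875 × 133000 + 0.125 × 109000 = 116375 + 13625 = 130000
EV(B) = 0.15 × (-6000) + 0.55 × 181000 + 0.3 × (-59000) = -900 + 99550 − 17700 = 80950
Overall = 0.46 × 130000 + 0.54 × 80950 = 59800 + 43713 = 103513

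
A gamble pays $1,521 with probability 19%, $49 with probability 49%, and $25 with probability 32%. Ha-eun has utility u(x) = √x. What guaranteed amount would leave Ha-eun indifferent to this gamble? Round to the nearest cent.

$154.75

E[u] = 0.19·√1521 + 0.49·√49 + 0.32·√25 = 0.19·39 + 0.49·7 + 0.32·5 = 12.44
CE = (12.44)² = 154.7536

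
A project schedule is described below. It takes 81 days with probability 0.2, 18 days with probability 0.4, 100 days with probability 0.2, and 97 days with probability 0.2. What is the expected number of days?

EV = 0.2 × 81 + 0.4 × 18 + 0.2 × 100 + 0.2 × 97 = 16.2 + 7.2 + 20 + 19.4 = 62.8

62.8 days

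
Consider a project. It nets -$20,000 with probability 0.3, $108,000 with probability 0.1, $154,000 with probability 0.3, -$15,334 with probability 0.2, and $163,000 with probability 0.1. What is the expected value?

EV = 0.3 × (-20000) + 0.1 × 108000 + 0.3 × 154000 + 0.2 × (-15334) + 0.1 × 163000 = -6000 + 10800 + 46200 − 3066.8 + 16300 = 64233.2

$64,233.20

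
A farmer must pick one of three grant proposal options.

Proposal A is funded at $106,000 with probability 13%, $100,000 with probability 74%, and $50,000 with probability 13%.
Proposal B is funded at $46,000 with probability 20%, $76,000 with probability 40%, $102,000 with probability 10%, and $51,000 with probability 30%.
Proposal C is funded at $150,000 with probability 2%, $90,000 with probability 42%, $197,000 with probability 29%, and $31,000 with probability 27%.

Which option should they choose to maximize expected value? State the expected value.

Proposal A = 0.13 × 106000 + 0.74 × 100000 + 0.13 × 50000 = 13780 + 74000 + 6500 = 94280
Proposal B = 0.2 × 46000 + 0.4 × 76000 + 0.1 × 102000 + 0.3 × 51000 = 9200 + 30400 + 10200 + 15300 = 65100
Proposal C = 0.02 × 150000 + 0.42 × 90000 + 0.29 × 197000 + 0.27 × 31000 = 3000 + 37800 + 57130 + 8370 = 106300

Proposal C ($106,300)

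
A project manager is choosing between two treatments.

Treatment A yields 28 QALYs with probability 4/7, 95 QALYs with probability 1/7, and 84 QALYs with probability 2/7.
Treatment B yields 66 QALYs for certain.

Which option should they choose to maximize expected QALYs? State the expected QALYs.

Treatment B (66 QALYs)

Treatment A = 4/7 × 28 + 1/7 × 95 + 2/7 × 84 = 16 + 13.5714 + 24 = 53.5714
Treatment B: 66 (certain)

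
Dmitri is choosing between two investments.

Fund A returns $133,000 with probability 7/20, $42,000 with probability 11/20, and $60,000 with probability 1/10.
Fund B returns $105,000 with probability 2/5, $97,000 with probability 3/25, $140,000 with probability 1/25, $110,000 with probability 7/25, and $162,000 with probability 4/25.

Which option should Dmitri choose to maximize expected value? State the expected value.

Fund B ($115,960)

Fund A = 7/20 × 133000 + 11/20 × 42000 + 1/10 × 60000 = 46550 + 23100 + 6000 = 75650
Fund B = 2/5 × 105000 + 3/25 × 97000 + 1/25 × 140000 + 7/25 × 110000 + 4/25 × 162000 = 42000 + 11640 + 5600 + 30800 + 25920 = 115960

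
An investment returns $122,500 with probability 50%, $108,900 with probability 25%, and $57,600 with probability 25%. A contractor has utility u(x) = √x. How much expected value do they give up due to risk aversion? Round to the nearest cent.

E[u] = 0.5·√122500 + 0.25·√108900 + 0.25·√57600 = 0.5·350 + 0.25·330 + 0.25·240 = 317.5
CE = (317.5)² = 100806.25
Risk premium = EV − CE = 102875 − 100806.25 = 2068.75

$2,068.75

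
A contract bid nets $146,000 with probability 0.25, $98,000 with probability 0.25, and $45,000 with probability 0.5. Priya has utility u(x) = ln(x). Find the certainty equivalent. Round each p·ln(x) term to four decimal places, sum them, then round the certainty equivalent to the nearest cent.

$73,364.83

E[u] = 0.25·ln(146000) + 0.25·ln(98000) + 0.5·ln(45000) = 2.9728 + 2.8732 + 5.3572 = 11.2032
CE = e^11.2032 ≈ 73364.83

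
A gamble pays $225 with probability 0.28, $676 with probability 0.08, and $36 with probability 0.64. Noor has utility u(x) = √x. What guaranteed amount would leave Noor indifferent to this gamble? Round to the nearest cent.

E[u] = 0.28·√225 + 0.08·√676 + 0.64·√36 = 0.28·15 + 0.08·26 + 0.64·6 = 10.12
CE = (10.12)² = 102.4144

$102.41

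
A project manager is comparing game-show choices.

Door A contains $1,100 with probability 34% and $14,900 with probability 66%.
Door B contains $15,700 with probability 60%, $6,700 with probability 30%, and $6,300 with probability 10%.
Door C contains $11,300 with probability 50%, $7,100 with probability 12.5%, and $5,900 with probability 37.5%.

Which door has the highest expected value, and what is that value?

Door B ($12,060)

Door A = 0.34 × 1100 + 0.66 × 14900 = 374 + 9834 = 10208
Door B = 0.6 × 15700 + 0.3 × 6700 + 0.1 × 6300 = 9420 + 2010 + 630 = 12060
Door C = 0.5 × 11300 + 0.125 × 7100 + 0.375 × 5900 = 5650 + 887.5 + 2212.5 = 8750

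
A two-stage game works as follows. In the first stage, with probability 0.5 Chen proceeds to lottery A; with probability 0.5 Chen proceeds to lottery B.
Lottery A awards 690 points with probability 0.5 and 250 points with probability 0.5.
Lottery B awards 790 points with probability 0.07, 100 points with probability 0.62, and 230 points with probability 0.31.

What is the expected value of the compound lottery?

EV(A) = 0.5 × 690 + 0.5 × 250 = 345 + 125 = 470
EV(B) = 0.07 × 790 + 0.62 × 100 + 0.31 × 230 = 55.3 + 62 + 71.3 = 188.6
Overall = 0.5 × 470 + 0.5 × 188.6 = 235 + 94.3 = 329.3

329.3 points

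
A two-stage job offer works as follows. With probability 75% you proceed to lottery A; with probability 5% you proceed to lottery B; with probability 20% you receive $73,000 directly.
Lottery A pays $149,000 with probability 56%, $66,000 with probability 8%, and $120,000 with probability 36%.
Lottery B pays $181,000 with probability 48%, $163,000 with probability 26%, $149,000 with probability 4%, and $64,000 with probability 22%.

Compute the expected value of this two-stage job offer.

EV(A) = 0.56 × 149000 + 0.08 × 66000 + 0.36 × 120000 = 83440 + 5280 + 43200 = 131920
EV(B) = 0.48 × 181000 + 0.26 × 163000 + 0.04 × 149000 + 0.22 × 64000 = 86880 + 42380 + 5960 + 14080 = 149300
Branch C: 73000 (certain)
Overall = 0.75 × 131920 + 0.05 × 149300 + 0.2 × 73000 = 98940 + 7465 + 14600 = 121005

$121,005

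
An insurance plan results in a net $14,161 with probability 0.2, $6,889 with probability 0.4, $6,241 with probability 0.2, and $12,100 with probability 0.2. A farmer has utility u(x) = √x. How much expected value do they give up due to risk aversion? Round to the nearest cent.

E[u] = 0.2·√14161 + 0.4·√6889 + 0.2·√6241 + 0.2·√12100 = 0.2·119 + 0.4·83 + 0.2·79 + 0.2·110 = 94.8
CE = (94.8)² = 8987.04
Risk premium = EV − CE = 9256 − 8987.04 = 268.96

$268.96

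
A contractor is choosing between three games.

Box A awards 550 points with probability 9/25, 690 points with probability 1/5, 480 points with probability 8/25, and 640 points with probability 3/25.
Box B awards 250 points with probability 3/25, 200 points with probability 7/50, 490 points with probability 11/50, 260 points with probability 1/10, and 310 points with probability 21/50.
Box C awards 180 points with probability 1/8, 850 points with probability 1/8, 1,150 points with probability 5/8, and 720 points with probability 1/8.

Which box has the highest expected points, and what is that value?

Box A = 9/25 × 550 + 1/5 × 690 + 8/25 × 480 + 3/25 × 640 = 198 + 138 + 153.6 + 76.8 = 566.4
Box B = 3/25 × 250 + 7/50 × 200 + 11/50 × 490 + 1/10 × 260 + 21/50 × 310 = 30 + 28 + 107.8 + 26 + 130.2 = 322
Box C = 1/8 × 180 + 1/8 × 850 + 5/8 × 1150 + 1/8 × 720 = 22.5 + 106.25 + 718.75 + 90 = 937.5

Box C (937.5 points)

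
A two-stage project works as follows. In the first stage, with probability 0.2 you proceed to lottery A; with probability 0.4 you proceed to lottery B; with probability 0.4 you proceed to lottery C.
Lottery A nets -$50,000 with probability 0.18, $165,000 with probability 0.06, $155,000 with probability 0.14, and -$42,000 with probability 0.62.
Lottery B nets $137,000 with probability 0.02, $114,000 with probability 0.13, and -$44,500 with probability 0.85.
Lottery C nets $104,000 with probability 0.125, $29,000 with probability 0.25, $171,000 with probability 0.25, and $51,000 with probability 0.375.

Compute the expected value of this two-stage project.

$24,056

EV(A) = 0.18 × (-50000) + 0.06 × 165000 + 0.14 × 155000 + 0.62 × (-42000) = -9000 + 9900 + 21700 − 26040 = -3440
EV(B) = 0.02 × 137000 + 0.13 × 114000 + 0.85 × (-44500) = 2740 + 14820 − 37825 = -20265
EV(C) = 0.125 × 104000 + 0.25 × 29000 + 0.25 × 171000 + 0.375 × 51000 = 13000 + 7250 + 42750 + 19125 = 82125
Overall = 0.2 × (-3440) + 0.4 × (-20265) + 0.4 × 82125 = -688 − 8106 + 32850 = 24056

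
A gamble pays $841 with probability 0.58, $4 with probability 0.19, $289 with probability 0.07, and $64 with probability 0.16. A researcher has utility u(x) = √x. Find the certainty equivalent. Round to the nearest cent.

$386.91

E[u] = 0.58·√841 + 0.19·√4 + 0.07·√289 + 0.16·√64 = 0.58·29 + 0.19·2 + 0.07·17 + 0.16·8 = 19.67
CE = (19.67)² = 386.9089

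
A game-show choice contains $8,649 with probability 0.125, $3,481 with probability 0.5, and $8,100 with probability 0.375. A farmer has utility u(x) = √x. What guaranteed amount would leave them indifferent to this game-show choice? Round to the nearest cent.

$5,606.27

E[u] = 0.125·√8649 + 0.5·√3481 + 0.375·√8100 = 0.125·93 + 0.5·59 + 0.375·90 = 74.875
CE = (74.875)² = 5606.265625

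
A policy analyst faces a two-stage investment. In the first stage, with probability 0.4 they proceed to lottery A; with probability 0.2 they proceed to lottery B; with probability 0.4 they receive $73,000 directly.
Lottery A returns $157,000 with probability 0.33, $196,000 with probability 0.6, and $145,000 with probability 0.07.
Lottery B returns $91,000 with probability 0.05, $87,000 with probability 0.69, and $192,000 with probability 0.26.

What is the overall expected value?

$123,924

EV(A) = 0.33 × 157000 + 0.6 × 196000 + 0.07 × 145000 = 51810 + 117600 + 10150 = 179560
EV(B) = 0.05 × 91000 + 0.69 × 87000 + 0.26 × 192000 = 4550 + 60030 + 49920 = 114500
Branch C: 73000 (certain)
Overall = 0.4 × 179560 + 0.2 × 114500 + 0.4 × 73000 = 71824 + 22900 + 29200 = 123924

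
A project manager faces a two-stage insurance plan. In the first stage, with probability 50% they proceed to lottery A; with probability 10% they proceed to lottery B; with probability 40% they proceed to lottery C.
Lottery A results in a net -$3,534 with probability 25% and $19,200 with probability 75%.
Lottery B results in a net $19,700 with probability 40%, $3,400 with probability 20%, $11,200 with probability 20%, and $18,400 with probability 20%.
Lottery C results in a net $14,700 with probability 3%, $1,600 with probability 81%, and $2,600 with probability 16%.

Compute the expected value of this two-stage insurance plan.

$9,067.45

EV(A) = 0.25 × (-3534) + 0.75 × 19200 = -883.5 + 14400 = 13516.5
EV(B) = 0.4 × 19700 + 0.2 × 3400 + 0.2 × 11200 + 0.2 × 18400 = 7880 + 680 + 2240 + 3680 = 14480
EV(C) = 0.03 × 14700 + 0.81 × 1600 + 0.16 × 2600 = 441 + 1296 + 416 = 2153
Overall = 0.5 × 13516.5 + 0.1 × 14480 + 0.4 × 2153 = 6758.25 + 1448 + 861.2 = 9067.45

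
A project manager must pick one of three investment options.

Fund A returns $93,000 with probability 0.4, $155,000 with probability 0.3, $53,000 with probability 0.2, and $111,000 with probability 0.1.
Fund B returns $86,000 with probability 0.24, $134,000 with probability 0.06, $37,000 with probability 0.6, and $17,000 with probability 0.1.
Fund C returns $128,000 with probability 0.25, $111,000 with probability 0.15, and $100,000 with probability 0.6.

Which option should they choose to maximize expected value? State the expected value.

Fund C ($108,650)

Fund A = 0.4 × 93000 + 0.3 × 155000 + 0.2 × 53000 + 0.1 × 111000 = 37200 + 46500 + 10600 + 11100 = 105400
Fund B = 0.24 × 86000 + 0.06 × 134000 + 0.6 × 37000 + 0.1 × 17000 = 20640 + 8040 + 22200 + 1700 = 52580
Fund C = 0.25 × 128000 + 0.15 × 111000 + 0.6 × 100000 = 32000 + 16650 + 60000 = 108650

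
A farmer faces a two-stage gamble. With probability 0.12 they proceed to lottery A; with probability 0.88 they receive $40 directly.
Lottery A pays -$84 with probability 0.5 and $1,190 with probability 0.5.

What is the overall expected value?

EV(A) = 0.5 × (-84) + 0.5 × 1190 = -42 + 595 = 553
Branch B: 40 (certain)
Overall = 0.12 × 553 + 0.88 × 40 = 66.36 + 35.2 = 101.56

$101.56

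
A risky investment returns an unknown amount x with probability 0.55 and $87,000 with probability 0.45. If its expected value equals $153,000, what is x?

0.55·x + 0.45·87000 = 153000
0.55·x = 153000 − 39150 = 113850
x = 113850 / 0.55 = 207000

x = $207,000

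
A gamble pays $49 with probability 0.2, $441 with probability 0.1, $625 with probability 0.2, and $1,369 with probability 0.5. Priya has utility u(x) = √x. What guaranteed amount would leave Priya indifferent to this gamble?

E[u] = 0.2·√49 + 0.1·√441 + 0.2·√625 + 0.5·√1369 = 0.2·7 + 0.1·21 + 0.2·25 + 0.5·37 = 27
CE = (27)² = 729

$729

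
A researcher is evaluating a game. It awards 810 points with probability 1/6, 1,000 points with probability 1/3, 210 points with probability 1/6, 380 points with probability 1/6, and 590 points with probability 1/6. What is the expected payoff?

EV = 1/6 × 810 + 1/3 × 1000 + 1/6 × 210 + 1/6 × 380 + 1/6 × 590 = 135 + 333.3333 + 35 + 63.3333 + 98.3333 = 665

665 points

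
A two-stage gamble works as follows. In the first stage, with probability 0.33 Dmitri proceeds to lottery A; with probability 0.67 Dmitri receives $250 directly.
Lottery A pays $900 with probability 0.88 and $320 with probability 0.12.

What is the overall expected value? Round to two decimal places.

$441.53

EV(A) = 0.88 × 900 + 0.12 × 320 = 792 + 38.4 = 830.4
Branch B: 250 (certain)
Overall = 0.33 × 830.4 + 0.67 × 250 = 274.032 + 167.5 = 441.532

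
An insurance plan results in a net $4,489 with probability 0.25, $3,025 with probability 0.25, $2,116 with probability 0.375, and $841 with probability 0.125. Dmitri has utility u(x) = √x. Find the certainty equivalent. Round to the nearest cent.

E[u] = 0.25·√4489 + 0.25·√3025 + 0.375·√2116 + 0.125·√841 = 0.25·67 + 0.25·55 + 0.375·46 + 0.125·29 = 51.375
CE = (51.375)² = 2639.390625

$2,639.39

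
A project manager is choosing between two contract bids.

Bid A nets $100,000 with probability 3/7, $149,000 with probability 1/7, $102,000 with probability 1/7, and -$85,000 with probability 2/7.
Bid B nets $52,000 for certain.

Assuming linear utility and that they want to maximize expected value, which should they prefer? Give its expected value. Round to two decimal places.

Bid A = 3/7 × 100000 + 1/7 × 149000 + 1/7 × 102000 + 2/7 × (-85000) = 42857.1429 + 21285.7143 + 14571.4286 − 24285.7143 = 54428.5714
Bid B: 52000 (certain)

Bid A ($54,428.57)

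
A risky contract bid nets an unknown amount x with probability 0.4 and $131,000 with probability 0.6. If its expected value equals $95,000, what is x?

x = $41,000

0.4·x + 0.6·131000 = 95000
0.4·x = 95000 − 78600 = 16400
x = 16400 / 0.4 = 41000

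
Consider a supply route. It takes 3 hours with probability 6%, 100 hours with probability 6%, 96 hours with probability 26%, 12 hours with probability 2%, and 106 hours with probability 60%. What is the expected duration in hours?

94.98 hours

EV = 0.06 × 3 + 0.06 × 100 + 0.26 × 96 + 0.02 × 12 + 0.6 × 106 = 0.18 + 6 + 24.96 + 0.24 + 63.6 = 94.98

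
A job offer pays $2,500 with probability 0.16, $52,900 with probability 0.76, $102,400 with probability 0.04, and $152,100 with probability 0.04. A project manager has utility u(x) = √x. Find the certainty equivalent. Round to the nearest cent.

E[u] = 0.16·√2500 + 0.76·√52900 + 0.04·√102400 + 0.04·√152100 = 0.16·50 + 0.76·230 + 0.04·320 + 0.04·390 = 211.2
CE = (211.2)² = 44605.44

$44,605.44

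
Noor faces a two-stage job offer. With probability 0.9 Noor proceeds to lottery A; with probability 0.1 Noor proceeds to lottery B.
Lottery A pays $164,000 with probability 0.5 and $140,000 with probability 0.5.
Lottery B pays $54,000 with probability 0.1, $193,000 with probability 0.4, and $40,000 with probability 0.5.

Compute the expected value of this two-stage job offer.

EV(A) = 0.5 × 164000 + 0.5 × 140000 = 82000 + 70000 = 152000
EV(B) = 0.1 × 54000 + 0.4 × 193000 + 0.5 × 40000 = 5400 + 77200 + 20000 = 102600
Overall = 0.9 × 152000 + 0.1 × 102600 = 136800 + 10260 = 147060

$147,060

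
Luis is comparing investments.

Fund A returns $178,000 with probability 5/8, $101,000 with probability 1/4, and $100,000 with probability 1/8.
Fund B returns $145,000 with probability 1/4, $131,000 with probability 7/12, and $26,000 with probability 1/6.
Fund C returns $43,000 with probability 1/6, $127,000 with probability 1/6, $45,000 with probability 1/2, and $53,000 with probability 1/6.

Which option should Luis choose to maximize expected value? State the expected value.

Fund A ($149,000)

Fund A = 5/8 × 178000 + 1/4 × 101000 + 1/8 × 100000 = 111250 + 25250 + 12500 = 149000
Fund B = 1/4 × 145000 + 7/12 × 131000 + 1/6 × 26000 = 36250 + 76416.6667 + 4333.3333 = 117000
Fund C = 1/6 × 43000 + 1/6 × 127000 + 1/2 × 45000 + 1/6 × 53000 = 7166.6667 + 21166.6667 + 22500 + 8833.3333 = 59666.6667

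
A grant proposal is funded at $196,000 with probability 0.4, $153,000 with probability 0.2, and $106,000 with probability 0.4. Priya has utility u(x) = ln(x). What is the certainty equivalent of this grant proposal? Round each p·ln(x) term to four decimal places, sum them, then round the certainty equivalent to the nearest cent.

$145,859.63

E[u] = 0.4·ln(196000) + 0.2·ln(153000) + 0.4·ln(106000) = 4.8743 + 2.3876 + 4.6285 = 11.8904
CE = e^11.8904 ≈ 145859.63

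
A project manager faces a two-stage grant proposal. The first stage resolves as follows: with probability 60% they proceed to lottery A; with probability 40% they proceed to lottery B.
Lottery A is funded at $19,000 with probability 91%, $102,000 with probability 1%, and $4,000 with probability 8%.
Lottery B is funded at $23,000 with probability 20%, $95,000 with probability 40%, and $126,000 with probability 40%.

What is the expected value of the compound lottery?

$48,378

EV(A) = 0.91 × 19000 + 0.01 × 102000 + 0.08 × 4000 = 17290 + 1020 + 320 = 18630
EV(B) = 0.2 × 23000 + 0.4 × 95000 + 0.4 × 126000 = 4600 + 38000 + 50400 = 93000
Overall = 0.6 × 18630 + 0.4 × 93000 = 11178 + 37200 = 48378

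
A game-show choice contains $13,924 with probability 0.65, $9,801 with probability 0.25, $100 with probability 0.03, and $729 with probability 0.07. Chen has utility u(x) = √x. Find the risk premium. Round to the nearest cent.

$813.63

E[u] = 0.65·√13924 + 0.25·√9801 + 0.03·√100 + 0.07·√729 = 0.65·118 + 0.25·99 + 0.03·10 + 0.07·27 = 103.64
CE = (103.64)² = 10741.2496
Risk premium = EV − CE = 11554.88 − 10741.2496 = 813.6304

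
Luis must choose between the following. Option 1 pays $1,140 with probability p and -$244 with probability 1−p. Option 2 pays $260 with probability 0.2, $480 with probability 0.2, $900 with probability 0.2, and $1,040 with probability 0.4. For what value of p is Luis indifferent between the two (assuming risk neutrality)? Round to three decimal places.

EV(Option 2) = 0.2 × 260 + 0.2 × 480 + 0.2 × 900 + 0.4 × 1040 = 52 + 96 + 180 + 416 = 744
p·1140 + (1−p)·(-244) = 744
1384p − 244 = 744
p = (744 + 244) / 1384

p = 0.714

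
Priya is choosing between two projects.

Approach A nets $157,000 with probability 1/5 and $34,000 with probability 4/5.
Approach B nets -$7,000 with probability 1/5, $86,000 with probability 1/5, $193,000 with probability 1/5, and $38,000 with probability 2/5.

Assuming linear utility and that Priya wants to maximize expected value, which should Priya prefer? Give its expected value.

Approach A = 1/5 × 157000 + 4/5 × 34000 = 31400 + 27200 = 58600
Approach B = 1/5 × (-7000) + 1/5 × 86000 + 1/5 × 193000 + 2/5 × 38000 = -1400 + 17200 + 38600 + 15200 = 69600

Approach B ($69,600)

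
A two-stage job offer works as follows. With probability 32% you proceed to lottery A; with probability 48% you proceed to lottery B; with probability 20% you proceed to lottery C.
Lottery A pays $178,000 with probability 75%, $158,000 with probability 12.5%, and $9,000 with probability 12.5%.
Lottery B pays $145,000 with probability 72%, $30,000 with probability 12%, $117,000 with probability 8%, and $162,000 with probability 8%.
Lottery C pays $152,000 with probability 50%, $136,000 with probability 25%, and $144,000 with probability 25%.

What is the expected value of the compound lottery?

EV(A) = 0.75 × 178000 + 0.125 × 158000 + 0.125 × 9000 = 133500 + 19750 + 1125 = 154375
EV(B) = 0.72 × 145000 + 0.12 × 30000 + 0.08 × 117000 + 0.08 × 162000 = 104400 + 3600 + 9360 + 12960 = 130320
EV(C) = 0.5 × 152000 + 0.25 × 136000 + 0.25 × 144000 = 76000 + 34000 + 36000 = 146000
Overall = 0.32 × 154375 + 0.48 × 130320 + 0.2 × 146000 = 49400 + 62553.6 + 29200 = 141153.6

$141,153.60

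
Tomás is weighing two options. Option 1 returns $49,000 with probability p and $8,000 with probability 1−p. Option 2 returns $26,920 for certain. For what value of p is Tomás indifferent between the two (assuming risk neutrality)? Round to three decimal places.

p = 0.461

p·49000 + (1−p)·8000 = 26920
41000p + 8000 = 26920
p = (26920 − 8000) / 41000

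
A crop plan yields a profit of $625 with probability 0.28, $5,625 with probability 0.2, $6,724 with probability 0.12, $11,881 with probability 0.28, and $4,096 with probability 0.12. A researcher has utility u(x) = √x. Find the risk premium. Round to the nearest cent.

E[u] = 0.28·√625 + 0.2·√5625 + 0.12·√6724 + 0.28·√11881 + 0.12·√4096 = 0.28·25 + 0.2·75 + 0.12·82 + 0.28·109 + 0.12·64 = 70.04
CE = (70.04)² = 4905.6016
Risk premium = EV − CE = 5925.08 − 4905.6016 = 1019.4784

$1,019.48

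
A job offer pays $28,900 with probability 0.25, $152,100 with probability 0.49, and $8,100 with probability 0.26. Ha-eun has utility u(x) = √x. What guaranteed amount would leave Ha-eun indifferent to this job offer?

$66,049

E[u] = 0.25·√28900 + 0.49·√152100 + 0.26·√8100 = 0.25·170 + 0.49·390 + 0.26·90 = 257
CE = (257)² = 66049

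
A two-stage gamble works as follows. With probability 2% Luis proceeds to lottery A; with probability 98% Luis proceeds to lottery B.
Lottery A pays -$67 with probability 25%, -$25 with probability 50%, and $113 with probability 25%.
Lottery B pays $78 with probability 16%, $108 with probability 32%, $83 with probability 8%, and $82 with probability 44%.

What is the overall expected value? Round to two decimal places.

$87.94

EV(A) = 0.25 × (-67) + 0.5 × (-25) + 0.25 × 113 = -16.75 − 12.5 + 28.25 = -1
EV(B) = 0.16 × 78 + 0.32 × 108 + 0.08 × 83 + 0.44 × 82 = 12.48 + 34.56 + 6.64 + 36.08 = 89.76
Overall = 0.02 × (-1) + 0.98 × 89.76 = -0.02 + 87.9648 = 87.9448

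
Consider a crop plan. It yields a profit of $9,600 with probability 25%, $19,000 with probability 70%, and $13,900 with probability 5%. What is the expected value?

$16,395

EV = 0.25 × 9600 + 0.7 × 19000 + 0.05 × 13900 = 2400 + 13300 + 695 = 16395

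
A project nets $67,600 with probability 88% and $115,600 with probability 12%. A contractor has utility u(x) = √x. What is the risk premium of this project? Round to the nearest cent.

E[u] = 0.88·√67600 + 0.12·√115600 = 0.88·260 + 0.12·340 = 269.6
CE = (269.6)² = 72684.16
Risk premium = EV − CE = 73360 − 72684.16 = 675.84

$675.84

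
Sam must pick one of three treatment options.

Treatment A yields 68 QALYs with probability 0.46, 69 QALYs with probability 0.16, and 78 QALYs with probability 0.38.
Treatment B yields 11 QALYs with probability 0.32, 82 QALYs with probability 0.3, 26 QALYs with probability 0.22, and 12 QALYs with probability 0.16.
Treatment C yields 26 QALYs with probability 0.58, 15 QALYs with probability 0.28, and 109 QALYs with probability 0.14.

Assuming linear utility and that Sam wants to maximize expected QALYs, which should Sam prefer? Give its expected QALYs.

Treatment A = 0.46 × 68 + 0.16 × 69 + 0.38 × 78 = 31.28 + 11.04 + 29.64 = 71.96
Treatment B = 0.32 × 11 + 0.3 × 82 + 0.22 × 26 + 0.16 × 12 = 3.52 + 24.6 + 5.72 + 1.92 = 35.76
Treatment C = 0.58 × 26 + 0.28 × 15 + 0.14 × 109 = 15.08 + 4.2 + 15.26 = 34.54

Treatment A (71.96 QALYs)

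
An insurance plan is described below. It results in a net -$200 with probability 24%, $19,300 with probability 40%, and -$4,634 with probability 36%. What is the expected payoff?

EV = 0.24 × (-200) + 0.4 × 19300 + 0.36 × (-4634) = -48 + 7720 − 1668.24 = 6003.76

$6,003.76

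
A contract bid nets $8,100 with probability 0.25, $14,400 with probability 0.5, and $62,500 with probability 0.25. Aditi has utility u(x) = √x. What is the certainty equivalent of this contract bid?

$21,025

E[u] = 0.25·√8100 + 0.5·√14400 + 0.25·√62500 = 0.25·90 + 0.5·120 + 0.25·250 = 145
CE = (145)² = 21025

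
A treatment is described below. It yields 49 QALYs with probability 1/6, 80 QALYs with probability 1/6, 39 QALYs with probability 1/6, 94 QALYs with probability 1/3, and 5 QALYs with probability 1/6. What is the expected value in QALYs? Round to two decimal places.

60.17 QALYs

EV = 1/6 × 49 + 1/6 × 80 + 1/6 × 39 + 1/3 × 94 + 1/6 × 5 = 8.1667 + 13.3333 + 6.5 + 31.3333 + 0.8333 = 60.1667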